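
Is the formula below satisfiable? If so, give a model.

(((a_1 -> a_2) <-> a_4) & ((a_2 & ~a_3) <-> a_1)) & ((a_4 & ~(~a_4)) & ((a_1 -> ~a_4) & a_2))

a_1=F, a_2=T, a_3=T, a_4=T

  ((a_1 -> a_2) <-> a_4) & ((a_2 & ~a_3) <-> a_1) = True
    (a_1 -> a_2) <-> a_4 = True
      a_1 -> a_2 = True
    (a_2 & ~a_3) <-> a_1 = True
      a_2 & ~a_3 = False
        ~a_3 = False
  (a_4 & ~(~a_4)) & ((a_1 -> ~a_4) & a_2) = True
    a_4 & ~(~a_4) = True
      ~(~a_4) = True
        ~a_4 = False
    (a_1 -> ~a_4) & a_2 = True
      a_1 -> ~a_4 = True
        ~a_4 = False
Both conjuncts True, so the formula holds.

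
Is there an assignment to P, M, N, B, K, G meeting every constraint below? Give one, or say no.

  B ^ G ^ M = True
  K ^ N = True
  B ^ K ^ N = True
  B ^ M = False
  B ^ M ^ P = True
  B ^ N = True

P = True; M = False; N = True; B = False; K = False; G = True

B ^ G ^ M = F ^ T ^ F = True ✓
K ^ N = F ^ T = True ✓
B ^ K ^ N = F ^ F ^ T = True ✓
B ^ M = F ^ F = False ✓
B ^ M ^ P = F ^ F ^ T = True ✓
B ^ N = F ^ T = True ✓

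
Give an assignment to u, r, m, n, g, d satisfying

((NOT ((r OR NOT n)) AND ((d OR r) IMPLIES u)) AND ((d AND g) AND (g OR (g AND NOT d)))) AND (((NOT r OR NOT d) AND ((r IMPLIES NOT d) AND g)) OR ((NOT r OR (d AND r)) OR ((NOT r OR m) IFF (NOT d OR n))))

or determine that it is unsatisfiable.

u = True; r = False; m = False; n = True; g = True; d = True

  (NOT ((r OR NOT n)) AND ((d OR r) IMPLIES u)) AND ((d AND g) AND (g OR (g AND NOT d))) = True
    NOT ((r OR NOT n)) AND ((d OR r) IMPLIES u) = True
      NOT ((r OR NOT n)) = True
        r OR NOT n = False
          NOT n = False
      (d OR r) IMPLIES u = True
        d OR r = True
    (d AND g) AND (g OR (g AND NOT d)) = True
      d AND g = True
      g OR (g AND NOT d) = True
        g AND NOT d = False
          NOT d = False
  ((NOT r OR NOT d) AND ((r IMPLIES NOT d) AND g)) OR ((NOT r OR (d AND r)) OR ((NOT r OR m) IFF (NOT d OR n))) = True
    (NOT r OR NOT d) AND ((r IMPLIES NOT d) AND g) = True
      NOT r OR NOT d = True
        NOT r = True
        NOT d = False
      (r IMPLIES NOT d) AND g = True
        r IMPLIES NOT d = True
          NOT d = False
    (NOT r OR (d AND r)) OR ((NOT r OR m) IFF (NOT d OR n)) = True
      NOT r OR (d AND r) = True
        NOT r = True
        d AND r = False
      (NOT r OR m) IFF (NOT d OR n) = True
        NOT r OR m = True
          NOT r = True
        NOT d OR n = True
          NOT d = False
Both conjuncts True, so the formula holds.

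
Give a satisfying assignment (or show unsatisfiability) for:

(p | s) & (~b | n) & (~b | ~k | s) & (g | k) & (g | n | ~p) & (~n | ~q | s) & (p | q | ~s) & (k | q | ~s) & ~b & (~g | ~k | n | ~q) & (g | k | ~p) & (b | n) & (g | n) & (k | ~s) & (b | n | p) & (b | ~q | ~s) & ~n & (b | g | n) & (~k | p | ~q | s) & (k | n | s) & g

Case b = True:
  Clause (~b) is falsified — contradiction.
Case b = False:
  (b | n) forces n = True.
  Clause (~n) is falsified — contradiction.
Both cases fail, so the formula is unsatisfiable.

Unsatisfiable — no assignment works.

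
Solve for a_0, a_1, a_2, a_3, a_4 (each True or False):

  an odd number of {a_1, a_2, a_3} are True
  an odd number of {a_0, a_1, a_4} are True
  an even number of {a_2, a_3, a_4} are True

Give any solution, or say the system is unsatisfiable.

a_0=F, a_1=T, a_2=F, a_3=F, a_4=F

{a_1, a_2, a_3}: 1 true → odd ✓
{a_0, a_1, a_4}: 1 true → odd ✓
{a_2, a_3, a_4}: 0 true → even ✓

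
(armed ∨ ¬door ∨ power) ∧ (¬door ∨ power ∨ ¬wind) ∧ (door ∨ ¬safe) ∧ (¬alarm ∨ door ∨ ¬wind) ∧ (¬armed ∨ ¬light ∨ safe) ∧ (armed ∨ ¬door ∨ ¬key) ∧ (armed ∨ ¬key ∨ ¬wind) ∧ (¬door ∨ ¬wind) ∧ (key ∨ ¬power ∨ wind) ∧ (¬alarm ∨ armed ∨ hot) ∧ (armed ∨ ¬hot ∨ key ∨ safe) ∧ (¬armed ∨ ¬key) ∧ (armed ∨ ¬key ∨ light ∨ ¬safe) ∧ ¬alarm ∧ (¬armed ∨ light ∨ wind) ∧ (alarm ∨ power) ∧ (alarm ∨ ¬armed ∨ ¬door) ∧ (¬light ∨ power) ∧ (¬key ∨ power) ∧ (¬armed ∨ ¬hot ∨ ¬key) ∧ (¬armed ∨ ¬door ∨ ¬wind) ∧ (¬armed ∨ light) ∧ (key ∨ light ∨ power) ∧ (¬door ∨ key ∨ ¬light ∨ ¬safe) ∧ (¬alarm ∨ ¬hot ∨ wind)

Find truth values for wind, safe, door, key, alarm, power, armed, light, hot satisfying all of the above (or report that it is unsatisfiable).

Unit clause (¬alarm) forces alarm = False.
In (alarm ∨ power) only power is left, so power = True.
Set wind = False.
  then (key ∨ ¬power ∨ wind) forces key = True.
  then (¬armed ∨ ¬key) forces armed = False.
  then (armed ∨ ¬door ∨ ¬key) forces door = False.
  then (door ∨ ¬safe) forces safe = False.
Set light = False.
Set hot = True.
All clauses satisfied.

wind = False, safe = False, door = False, key = True, alarm = False, power = True, armed = False, light = False, hot = True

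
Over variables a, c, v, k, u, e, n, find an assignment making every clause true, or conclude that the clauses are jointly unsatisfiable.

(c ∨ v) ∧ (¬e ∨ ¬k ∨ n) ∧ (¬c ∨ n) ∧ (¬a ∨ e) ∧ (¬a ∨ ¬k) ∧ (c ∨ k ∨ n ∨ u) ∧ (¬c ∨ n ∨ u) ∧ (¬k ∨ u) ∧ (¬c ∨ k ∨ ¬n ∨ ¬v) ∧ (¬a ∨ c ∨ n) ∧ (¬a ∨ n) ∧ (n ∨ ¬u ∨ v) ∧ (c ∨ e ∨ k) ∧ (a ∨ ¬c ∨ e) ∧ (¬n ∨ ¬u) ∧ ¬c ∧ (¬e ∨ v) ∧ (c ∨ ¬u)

Unit clause (¬c) forces c = False.
In (c ∨ ¬u) only ¬u is left, so u = False.
In (c ∨ v) only v is left, so v = True.
In (¬k ∨ u) only ¬k is left, so k = False.
In (c ∨ e ∨ k) only e is left, so e = True.
In (c ∨ k ∨ n ∨ u) only n is left, so n = True.
Set a = False.
All clauses satisfied.

a: False, c: False, v: True, k: False, u: False, e: True, n: True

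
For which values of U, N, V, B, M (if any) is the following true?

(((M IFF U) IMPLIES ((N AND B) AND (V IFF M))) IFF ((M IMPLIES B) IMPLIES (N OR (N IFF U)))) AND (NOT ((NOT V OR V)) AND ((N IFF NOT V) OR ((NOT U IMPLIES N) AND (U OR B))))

UNSATISFIABLE

The conjunct NOT ((NOT V OR V)) is unsatisfiable on its own:
  V=F: evaluates to False.
  V=T: evaluates to False.
So the whole conjunction is unsatisfiable.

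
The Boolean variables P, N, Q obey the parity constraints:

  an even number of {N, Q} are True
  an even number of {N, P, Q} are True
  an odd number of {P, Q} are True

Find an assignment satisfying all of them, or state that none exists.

P=F; N=T; Q=T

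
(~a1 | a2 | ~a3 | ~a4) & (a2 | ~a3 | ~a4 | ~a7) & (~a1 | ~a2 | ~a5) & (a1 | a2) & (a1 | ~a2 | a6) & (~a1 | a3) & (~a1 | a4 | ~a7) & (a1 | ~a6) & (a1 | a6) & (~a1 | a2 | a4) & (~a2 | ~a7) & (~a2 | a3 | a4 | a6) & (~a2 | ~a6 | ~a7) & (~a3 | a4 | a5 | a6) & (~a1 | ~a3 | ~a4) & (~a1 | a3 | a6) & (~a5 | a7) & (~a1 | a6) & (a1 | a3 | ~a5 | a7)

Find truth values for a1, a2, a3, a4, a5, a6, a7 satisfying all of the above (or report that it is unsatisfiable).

a1=T, a2=T, a3=T, a4=F, a5=F, a6=T, a7=F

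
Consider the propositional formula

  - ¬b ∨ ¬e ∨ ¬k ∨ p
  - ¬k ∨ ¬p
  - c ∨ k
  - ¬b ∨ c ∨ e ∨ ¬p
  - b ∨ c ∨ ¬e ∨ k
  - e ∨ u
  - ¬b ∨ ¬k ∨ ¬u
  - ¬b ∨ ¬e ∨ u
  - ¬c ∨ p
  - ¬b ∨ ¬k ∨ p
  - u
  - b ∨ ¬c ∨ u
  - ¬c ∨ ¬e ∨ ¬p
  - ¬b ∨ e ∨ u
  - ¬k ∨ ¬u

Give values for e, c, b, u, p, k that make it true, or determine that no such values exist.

e = False, c = True, b = True, u = True, p = True, k = False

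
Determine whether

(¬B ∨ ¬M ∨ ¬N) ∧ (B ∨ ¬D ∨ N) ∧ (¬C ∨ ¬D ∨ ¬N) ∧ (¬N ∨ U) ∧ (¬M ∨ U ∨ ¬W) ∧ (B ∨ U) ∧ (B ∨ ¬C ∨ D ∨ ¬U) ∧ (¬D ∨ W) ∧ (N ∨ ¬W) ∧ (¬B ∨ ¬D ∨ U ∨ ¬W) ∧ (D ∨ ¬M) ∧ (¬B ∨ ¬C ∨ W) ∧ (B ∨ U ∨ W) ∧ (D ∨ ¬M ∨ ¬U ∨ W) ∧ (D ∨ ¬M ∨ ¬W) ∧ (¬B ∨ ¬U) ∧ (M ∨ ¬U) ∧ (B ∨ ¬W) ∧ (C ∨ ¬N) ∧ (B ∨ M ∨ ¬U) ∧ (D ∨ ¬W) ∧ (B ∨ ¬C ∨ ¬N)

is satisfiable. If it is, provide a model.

C = False; W = False; B = True; M = False; N = False; U = False; D = False

Set C = False.
  then (C ∨ ¬N) forces N = False.
  then (N ∨ ¬W) forces W = False.
  then (¬D ∨ W) forces D = False.
  then (D ∨ ¬M) forces M = False.
  then (M ∨ ¬U) forces U = False.
  then (B ∨ U) forces B = True.
All clauses satisfied.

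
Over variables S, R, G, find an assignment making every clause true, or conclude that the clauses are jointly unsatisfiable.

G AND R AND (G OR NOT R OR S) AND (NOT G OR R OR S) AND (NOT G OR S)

S=T, R=T, G=T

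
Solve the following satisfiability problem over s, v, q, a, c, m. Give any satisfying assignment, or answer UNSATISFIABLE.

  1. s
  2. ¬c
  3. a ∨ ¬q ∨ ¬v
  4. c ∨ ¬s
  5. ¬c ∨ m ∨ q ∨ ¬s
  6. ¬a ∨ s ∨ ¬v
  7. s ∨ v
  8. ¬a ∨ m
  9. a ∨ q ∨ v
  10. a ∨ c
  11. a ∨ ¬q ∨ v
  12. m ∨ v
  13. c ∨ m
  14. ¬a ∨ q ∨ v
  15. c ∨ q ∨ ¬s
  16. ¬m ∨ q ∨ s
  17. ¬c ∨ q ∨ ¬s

Case s = True:
  (¬c) forces c = False.
  Clause (c ∨ ¬s) is falsified — contradiction.
Case s = False:
  Clause (s) is falsified — contradiction.
Both cases fail, so the formula is unsatisfiable.

Unsatisfiable — no assignment works.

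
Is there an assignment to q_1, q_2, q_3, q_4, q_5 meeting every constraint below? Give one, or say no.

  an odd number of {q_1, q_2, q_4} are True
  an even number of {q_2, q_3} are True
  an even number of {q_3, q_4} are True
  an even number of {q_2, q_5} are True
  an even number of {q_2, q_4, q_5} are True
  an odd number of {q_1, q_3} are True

q_1 = True; q_2 = False; q_3 = False; q_4 = False; q_5 = False

{q_1, q_2, q_4}: 1 true → odd ✓
{q_2, q_3}: 0 true → even ✓
{q_3, q_4}: 0 true → even ✓
{q_2, q_5}: 0 true → even ✓
{q_2, q_4, q_5}: 0 true → even ✓
{q_1, q_3}: 1 true → odd ✓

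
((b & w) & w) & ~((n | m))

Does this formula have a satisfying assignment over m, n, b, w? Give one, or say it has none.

m: False; n: False; b: True; w: True

  (b & w) & w = True
    b & w = True
  ~((n | m)) = True
    n | m = False
Both conjuncts True, so the formula holds.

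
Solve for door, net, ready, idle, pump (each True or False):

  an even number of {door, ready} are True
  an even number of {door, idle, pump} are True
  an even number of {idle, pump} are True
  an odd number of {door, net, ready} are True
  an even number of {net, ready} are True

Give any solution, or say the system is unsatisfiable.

Adding constraints 2, 3, 4, 5 mod 2: every variable appears an even number of times on the left, so the left side is 0.
But the right sides sum to 1 (mod 2). 0 ≠ 1 — the system is inconsistent.

Unsatisfiable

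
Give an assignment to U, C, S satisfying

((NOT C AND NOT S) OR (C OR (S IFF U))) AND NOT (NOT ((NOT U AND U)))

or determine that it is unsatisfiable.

The conjunct NOT (NOT ((NOT U AND U))) is unsatisfiable on its own:
  U=F: evaluates to False.
  U=T: evaluates to False.
So the whole conjunction is unsatisfiable.

Unsatisfiable — no assignment works.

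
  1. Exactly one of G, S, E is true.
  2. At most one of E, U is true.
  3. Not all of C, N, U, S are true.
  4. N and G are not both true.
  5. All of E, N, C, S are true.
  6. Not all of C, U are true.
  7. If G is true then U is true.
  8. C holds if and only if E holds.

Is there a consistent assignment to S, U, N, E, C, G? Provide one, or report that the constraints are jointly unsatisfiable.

The formula is unsatisfiable.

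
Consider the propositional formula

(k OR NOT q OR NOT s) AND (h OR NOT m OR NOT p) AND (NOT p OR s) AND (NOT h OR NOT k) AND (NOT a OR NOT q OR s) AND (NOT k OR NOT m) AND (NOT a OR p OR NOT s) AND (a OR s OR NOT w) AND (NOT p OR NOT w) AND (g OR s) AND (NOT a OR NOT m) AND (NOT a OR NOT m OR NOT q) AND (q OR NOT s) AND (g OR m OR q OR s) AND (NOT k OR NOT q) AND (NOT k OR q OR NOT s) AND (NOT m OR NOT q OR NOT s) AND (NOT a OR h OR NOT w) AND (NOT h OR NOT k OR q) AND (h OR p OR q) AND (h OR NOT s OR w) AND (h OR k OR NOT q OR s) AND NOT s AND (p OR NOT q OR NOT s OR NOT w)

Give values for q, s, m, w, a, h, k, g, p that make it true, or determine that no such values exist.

q: True, s: False, m: False, w: False, a: False, h: True, k: False, g: True, p: False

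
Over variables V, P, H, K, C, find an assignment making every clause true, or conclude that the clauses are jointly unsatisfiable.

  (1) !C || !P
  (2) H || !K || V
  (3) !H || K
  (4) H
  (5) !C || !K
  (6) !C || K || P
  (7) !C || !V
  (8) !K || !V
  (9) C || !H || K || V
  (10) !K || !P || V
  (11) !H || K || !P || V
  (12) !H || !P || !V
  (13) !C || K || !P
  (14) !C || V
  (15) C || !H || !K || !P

V: False; P: False; H: True; K: True; C: False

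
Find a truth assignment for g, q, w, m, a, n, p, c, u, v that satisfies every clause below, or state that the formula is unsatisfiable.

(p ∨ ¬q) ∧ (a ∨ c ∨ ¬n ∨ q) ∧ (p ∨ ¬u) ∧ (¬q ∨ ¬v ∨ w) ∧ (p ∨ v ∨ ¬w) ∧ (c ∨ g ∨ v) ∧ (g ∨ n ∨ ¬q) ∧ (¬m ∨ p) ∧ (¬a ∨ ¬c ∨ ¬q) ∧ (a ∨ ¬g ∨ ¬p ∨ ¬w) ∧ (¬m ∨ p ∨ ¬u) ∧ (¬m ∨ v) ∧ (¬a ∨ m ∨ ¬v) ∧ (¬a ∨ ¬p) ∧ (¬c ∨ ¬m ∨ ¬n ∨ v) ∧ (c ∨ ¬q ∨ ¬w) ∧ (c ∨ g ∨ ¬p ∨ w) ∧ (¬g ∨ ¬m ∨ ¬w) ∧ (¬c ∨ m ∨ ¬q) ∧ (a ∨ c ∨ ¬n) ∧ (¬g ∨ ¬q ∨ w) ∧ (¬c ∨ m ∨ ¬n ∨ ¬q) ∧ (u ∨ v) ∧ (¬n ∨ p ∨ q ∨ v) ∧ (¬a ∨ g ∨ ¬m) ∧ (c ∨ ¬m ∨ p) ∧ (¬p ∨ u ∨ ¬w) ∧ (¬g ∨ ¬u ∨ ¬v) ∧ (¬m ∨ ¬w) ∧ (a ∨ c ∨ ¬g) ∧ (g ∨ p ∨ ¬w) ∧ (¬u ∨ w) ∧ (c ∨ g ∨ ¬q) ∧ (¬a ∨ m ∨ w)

g: False, q: False, w: False, m: False, a: False, n: False, p: False, c: False, u: False, v: True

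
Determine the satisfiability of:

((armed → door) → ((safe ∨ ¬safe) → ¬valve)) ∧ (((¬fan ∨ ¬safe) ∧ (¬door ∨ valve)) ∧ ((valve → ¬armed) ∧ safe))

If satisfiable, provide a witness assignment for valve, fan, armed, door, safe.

valve: False, fan: False, armed: True, door: False, safe: True

  (armed → door) → ((safe ∨ ¬safe) → ¬valve) = True
    armed → door = False
    (safe ∨ ¬safe) → ¬valve = True
      safe ∨ ¬safe = True
        ¬safe = False
      ¬valve = True
  ((¬fan ∨ ¬safe) ∧ (¬door ∨ valve)) ∧ ((valve → ¬armed) ∧ safe) = True
    (¬fan ∨ ¬safe) ∧ (¬door ∨ valve) = True
      ¬fan ∨ ¬safe = True
        ¬fan = True
        ¬safe = False
      ¬door ∨ valve = True
        ¬door = True
    (valve → ¬armed) ∧ safe = True
      valve → ¬armed = True
        ¬armed = False
Both conjuncts True, so the formula holds.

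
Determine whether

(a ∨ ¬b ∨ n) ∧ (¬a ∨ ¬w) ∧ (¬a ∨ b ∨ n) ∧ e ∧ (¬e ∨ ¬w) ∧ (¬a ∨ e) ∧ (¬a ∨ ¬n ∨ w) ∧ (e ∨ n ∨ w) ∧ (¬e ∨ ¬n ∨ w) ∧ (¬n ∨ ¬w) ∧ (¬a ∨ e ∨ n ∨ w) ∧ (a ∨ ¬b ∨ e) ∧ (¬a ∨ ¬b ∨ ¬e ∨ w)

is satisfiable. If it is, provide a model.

Unit clause (e) forces e = True.
In (¬e ∨ ¬w) only ¬w is left, so w = False.
In (¬e ∨ ¬n ∨ w) only ¬n is left, so n = False.
Try b = True:
  (a ∨ ¬b ∨ n) forces a = True.
  clause (¬a ∨ ¬b ∨ ¬e ∨ w) is falsified — backtrack.
So b = False.
  then (¬a ∨ b ∨ n) forces a = False.
All clauses satisfied.

n=F; b=F; w=F; a=F; e=T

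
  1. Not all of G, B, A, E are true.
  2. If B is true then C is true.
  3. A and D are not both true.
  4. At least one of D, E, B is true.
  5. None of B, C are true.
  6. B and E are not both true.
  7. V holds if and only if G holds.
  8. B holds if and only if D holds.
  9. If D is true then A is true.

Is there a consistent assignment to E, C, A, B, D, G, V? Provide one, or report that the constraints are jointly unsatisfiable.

E = True, C = False, A = False, B = False, D = False, G = False, V = False

  (1) {G, B, A, E}: 1/4 true — not all ✓
  (2) B=F ⇒ C: vacuous ✓
  (3) A=F, D=F — not both ✓
  (4) {D, E, B}: 1 true — at least one ✓
  (5) {B, C}: 0 true — none ✓
  (6) B=F, E=T — not both ✓
  (7) V=F, G=F — same ✓
  (8) B=F, D=F — same ✓
  (9) D=F ⇒ A: vacuous ✓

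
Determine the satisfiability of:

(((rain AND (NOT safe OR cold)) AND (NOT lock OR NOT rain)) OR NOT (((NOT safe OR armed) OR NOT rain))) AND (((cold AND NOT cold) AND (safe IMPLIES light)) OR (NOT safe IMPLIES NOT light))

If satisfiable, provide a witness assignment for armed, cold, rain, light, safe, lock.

armed = False; cold = False; rain = True; light = False; safe = True; lock = False

  ((rain AND (NOT safe OR cold)) AND (NOT lock OR NOT rain)) OR NOT (((NOT safe OR armed) OR NOT rain)) = True
    (rain AND (NOT safe OR cold)) AND (NOT lock OR NOT rain) = False
      rain AND (NOT safe OR cold) = False
        NOT safe OR cold = False
          NOT safe = False
      NOT lock OR NOT rain = True
        NOT lock = True
        NOT rain = False
    NOT (((NOT safe OR armed) OR NOT rain)) = True
      (NOT safe OR armed) OR NOT rain = False
        NOT safe OR armed = False
          NOT safe = False
        NOT rain = False
  ((cold AND NOT cold) AND (safe IMPLIES light)) OR (NOT safe IMPLIES NOT light) = True
    (cold AND NOT cold) AND (safe IMPLIES light) = False
      cold AND NOT cold = False
        NOT cold = True
      safe IMPLIES light = False
    NOT safe IMPLIES NOT light = True
      NOT safe = False
      NOT light = True
Both conjuncts True, so the formula holds.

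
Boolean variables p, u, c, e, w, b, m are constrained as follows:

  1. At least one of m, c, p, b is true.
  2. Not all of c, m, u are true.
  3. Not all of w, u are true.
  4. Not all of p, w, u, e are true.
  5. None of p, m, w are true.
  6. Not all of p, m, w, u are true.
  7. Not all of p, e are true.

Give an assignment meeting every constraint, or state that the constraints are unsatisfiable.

p = False, u = True, c = False, e = False, w = False, b = True, m = False

  (1) {m, c, p, b}: 1 true — at least one ✓
  (2) {c, m, u}: 1/3 true — not all ✓
  (3) {w, u}: 1/2 true — not all ✓
  (4) {p, w, u, e}: 1/4 true — not all ✓
  (5) {p, m, w}: 0 true — none ✓
  (6) {p, m, w, u}: 1/4 true — not all ✓
  (7) {p, e}: 0/2 true — not all ✓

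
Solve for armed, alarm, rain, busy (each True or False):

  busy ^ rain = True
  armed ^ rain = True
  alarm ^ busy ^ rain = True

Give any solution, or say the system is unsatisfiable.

armed=F, alarm=F, rain=T, busy=F

busy ^ rain = F ^ T = True ✓
armed ^ rain = F ^ T = True ✓
alarm ^ busy ^ rain = F ^ F ^ T = True ✓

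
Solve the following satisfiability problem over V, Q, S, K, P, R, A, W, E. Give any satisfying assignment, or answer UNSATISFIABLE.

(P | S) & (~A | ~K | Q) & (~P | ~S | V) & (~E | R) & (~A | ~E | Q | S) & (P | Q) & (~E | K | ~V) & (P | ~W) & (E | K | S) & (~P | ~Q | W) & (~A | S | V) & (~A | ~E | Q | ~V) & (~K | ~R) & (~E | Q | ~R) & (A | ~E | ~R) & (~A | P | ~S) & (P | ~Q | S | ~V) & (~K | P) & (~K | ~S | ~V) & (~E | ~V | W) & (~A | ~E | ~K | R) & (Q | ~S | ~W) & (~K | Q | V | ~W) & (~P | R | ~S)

V = True, Q = True, S = True, K = False, P = False, R = True, A = False, W = False, E = False

Set V = True.
Set Q = True.
Set S = True.
  then (~K | ~S | ~V) forces K = False.
  then (~E | K | ~V) forces E = False.
Set P = False.
  then (P | ~W) forces W = False.
  then (~A | P | ~S) forces A = False.
Set R = True.
All clauses satisfied.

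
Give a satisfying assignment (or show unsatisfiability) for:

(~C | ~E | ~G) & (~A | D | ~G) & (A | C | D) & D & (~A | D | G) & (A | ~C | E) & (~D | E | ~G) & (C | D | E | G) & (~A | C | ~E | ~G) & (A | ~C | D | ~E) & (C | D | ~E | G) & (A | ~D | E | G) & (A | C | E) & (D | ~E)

D = True, G = False, C = False, E = False, A = True

Unit clause (D) forces D = True.
Set G = False.
Set C = False.
Set E = False.
  then (A | ~D | E | G) forces A = True.
All clauses satisfied.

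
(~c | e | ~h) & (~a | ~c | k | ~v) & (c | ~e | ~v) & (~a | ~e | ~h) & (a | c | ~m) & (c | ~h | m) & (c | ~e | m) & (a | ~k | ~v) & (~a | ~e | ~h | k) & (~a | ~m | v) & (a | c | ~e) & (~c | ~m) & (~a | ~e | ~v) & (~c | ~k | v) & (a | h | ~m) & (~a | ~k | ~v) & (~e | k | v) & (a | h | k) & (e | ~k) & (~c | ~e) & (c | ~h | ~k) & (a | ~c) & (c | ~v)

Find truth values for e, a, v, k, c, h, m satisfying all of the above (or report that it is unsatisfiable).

Try e = True:
  (~c | ~e) forces c = False.
  (c | ~e | ~v) forces v = False.
  (c | ~e | m) forces m = True.
  (a | c | ~m) forces a = True.
  clause (~a | ~m | v) is falsified — backtrack.
So e = False.
  then (e | ~k) forces k = False.
Set a = True.
Set v = False.
  then (~a | ~m | v) forces m = False.
Set c = False.
  then (c | ~h | m) forces h = False.
All clauses satisfied.

e = False, a = True, v = False, k = False, c = False, h = False, m = False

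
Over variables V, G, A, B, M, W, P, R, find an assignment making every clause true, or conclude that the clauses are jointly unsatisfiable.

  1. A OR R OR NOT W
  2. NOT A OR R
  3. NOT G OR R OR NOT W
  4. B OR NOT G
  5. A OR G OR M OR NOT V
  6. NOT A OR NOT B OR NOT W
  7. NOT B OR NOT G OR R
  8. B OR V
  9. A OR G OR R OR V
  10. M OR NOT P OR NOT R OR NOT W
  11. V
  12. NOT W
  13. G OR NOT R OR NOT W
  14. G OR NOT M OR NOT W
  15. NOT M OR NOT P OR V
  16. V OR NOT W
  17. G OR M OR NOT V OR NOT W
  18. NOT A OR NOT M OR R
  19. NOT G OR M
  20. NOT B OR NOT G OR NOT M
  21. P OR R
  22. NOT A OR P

V = True, G = False, A = True, B = True, M = False, W = False, P = True, R = True

Unit clause (V) forces V = True.
Unit clause (NOT W) forces W = False.
Set G = False.
Set A = True.
  then (NOT A OR R) forces R = True.
  then (NOT A OR P) forces P = True.
Set B = True.
Set M = False.
All clauses satisfied.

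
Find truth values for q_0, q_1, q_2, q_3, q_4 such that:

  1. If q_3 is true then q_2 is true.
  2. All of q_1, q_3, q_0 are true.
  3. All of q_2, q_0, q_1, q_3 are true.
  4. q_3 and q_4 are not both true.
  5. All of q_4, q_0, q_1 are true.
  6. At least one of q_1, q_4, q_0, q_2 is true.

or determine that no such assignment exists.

Unsatisfiable — no assignment works.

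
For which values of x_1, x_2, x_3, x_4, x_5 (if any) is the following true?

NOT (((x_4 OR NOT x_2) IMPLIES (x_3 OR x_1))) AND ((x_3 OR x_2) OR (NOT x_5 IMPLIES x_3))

x_1 = False, x_2 = True, x_3 = False, x_4 = True, x_5 = False

  NOT (((x_4 OR NOT x_2) IMPLIES (x_3 OR x_1))) = True
    (x_4 OR NOT x_2) IMPLIES (x_3 OR x_1) = False
      x_4 OR NOT x_2 = True
        NOT x_2 = False
      x_3 OR x_1 = False
  (x_3 OR x_2) OR (NOT x_5 IMPLIES x_3) = True
    x_3 OR x_2 = True
    NOT x_5 IMPLIES x_3 = False
      NOT x_5 = True
Both conjuncts True, so the formula holds.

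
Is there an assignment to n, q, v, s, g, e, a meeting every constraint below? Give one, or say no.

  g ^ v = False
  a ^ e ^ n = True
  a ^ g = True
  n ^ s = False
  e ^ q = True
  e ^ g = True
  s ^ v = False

n: True, q: True, v: True, s: True, g: True, e: False, a: False

g ^ v = T ^ T = False ✓
a ^ e ^ n = F ^ F ^ T = True ✓
a ^ g = F ^ T = True ✓
n ^ s = T ^ T = False ✓
e ^ q = F ^ T = True ✓
e ^ g = F ^ T = True ✓
s ^ v = T ^ T = False ✓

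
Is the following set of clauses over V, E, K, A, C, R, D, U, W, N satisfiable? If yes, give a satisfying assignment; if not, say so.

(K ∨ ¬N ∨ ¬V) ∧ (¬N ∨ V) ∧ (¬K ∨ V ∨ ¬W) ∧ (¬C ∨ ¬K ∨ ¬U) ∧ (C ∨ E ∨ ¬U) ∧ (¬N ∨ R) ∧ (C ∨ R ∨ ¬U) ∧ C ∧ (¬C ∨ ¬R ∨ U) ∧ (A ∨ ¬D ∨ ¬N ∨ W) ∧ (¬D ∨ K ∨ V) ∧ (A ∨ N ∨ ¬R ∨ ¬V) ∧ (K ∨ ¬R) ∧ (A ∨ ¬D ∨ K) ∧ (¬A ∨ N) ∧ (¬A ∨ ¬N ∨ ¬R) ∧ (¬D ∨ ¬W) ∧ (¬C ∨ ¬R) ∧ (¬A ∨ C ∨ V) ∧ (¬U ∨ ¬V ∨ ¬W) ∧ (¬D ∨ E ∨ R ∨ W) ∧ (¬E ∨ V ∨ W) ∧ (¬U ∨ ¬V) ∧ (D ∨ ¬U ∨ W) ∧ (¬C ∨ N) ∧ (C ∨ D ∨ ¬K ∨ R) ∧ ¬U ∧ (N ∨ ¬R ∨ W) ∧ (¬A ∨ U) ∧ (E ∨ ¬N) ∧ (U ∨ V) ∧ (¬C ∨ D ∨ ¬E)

Unsatisfiable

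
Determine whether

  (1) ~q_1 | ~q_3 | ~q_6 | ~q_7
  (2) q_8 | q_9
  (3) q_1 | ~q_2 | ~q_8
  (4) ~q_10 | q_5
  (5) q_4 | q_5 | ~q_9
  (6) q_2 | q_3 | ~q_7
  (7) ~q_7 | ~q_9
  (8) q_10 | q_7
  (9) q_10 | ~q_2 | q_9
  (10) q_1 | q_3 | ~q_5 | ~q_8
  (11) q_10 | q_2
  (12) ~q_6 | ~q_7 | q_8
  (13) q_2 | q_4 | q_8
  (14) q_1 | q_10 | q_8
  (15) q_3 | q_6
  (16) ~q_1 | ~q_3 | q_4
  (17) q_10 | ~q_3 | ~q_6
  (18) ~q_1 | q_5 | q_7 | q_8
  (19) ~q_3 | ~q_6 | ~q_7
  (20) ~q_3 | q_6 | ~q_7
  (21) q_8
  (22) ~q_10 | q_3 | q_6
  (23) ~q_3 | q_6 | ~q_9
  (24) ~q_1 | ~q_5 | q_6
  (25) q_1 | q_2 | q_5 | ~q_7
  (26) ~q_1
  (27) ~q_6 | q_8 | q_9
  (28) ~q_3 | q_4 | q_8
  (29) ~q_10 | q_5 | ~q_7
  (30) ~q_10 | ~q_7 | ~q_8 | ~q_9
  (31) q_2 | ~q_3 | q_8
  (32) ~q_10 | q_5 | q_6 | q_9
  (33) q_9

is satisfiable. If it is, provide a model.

q_1=F, q_2=F, q_3=T, q_4=F, q_5=T, q_6=T, q_7=F, q_8=T, q_9=T, q_10=T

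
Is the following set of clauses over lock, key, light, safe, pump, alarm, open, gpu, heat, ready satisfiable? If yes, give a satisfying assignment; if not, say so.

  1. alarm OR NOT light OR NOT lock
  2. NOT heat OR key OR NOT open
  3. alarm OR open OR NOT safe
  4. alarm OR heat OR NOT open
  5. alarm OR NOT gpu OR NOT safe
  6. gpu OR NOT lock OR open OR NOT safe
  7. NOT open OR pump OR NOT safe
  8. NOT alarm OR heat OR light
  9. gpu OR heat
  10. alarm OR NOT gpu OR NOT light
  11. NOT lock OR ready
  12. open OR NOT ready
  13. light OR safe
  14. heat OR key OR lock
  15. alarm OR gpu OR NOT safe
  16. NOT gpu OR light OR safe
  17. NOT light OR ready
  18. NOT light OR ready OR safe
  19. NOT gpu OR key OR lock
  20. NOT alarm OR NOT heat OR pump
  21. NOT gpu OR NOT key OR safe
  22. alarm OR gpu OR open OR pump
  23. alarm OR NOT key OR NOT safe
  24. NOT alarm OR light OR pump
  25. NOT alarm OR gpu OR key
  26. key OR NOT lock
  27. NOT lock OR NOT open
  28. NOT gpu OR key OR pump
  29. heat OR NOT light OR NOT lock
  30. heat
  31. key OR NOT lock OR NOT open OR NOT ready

lock = False, key = True, light = True, safe = True, pump = True, alarm = True, open = True, gpu = True, heat = True, ready = True

Unit clause (heat) forces heat = True.
Set lock = False.
Set key = True.
Set light = True.
  then (NOT light OR ready) forces ready = True.
  then (open OR NOT ready) forces open = True.
Set safe = True.
  then (NOT open OR pump OR NOT safe) forces pump = True.
  then (alarm OR NOT key OR NOT safe) forces alarm = True.
Set gpu = True.
All clauses satisfied.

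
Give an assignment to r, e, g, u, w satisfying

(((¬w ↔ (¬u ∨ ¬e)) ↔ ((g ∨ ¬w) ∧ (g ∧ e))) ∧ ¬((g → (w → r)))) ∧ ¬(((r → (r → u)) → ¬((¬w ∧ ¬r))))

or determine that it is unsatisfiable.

No satisfying assignment exists.

Case w = True: the conjunct ¬(((r → (r → u)) → ¬((¬w ∧ ¬r)))) becomes ¬(((r → (r → u)) → True)) = False.
Case w = False: the conjunct ¬((g → (w → r))) becomes ¬((g → True)) = False.
Both cases fail — unsatisfiable.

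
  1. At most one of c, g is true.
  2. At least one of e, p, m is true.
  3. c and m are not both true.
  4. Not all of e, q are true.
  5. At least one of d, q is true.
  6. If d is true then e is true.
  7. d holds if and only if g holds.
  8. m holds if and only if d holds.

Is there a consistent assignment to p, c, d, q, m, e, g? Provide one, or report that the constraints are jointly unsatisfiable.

p = True, c = False, d = False, q = True, m = False, e = False, g = False

  (1) {c, g}: 0 true — at most one ✓
  (2) {e, p, m}: 1 true — at least one ✓
  (3) c=F, m=F — not both ✓
  (4) {e, q}: 1/2 true — not all ✓
  (5) {d, q}: 1 true — at least one ✓
  (6) d=F ⇒ e: vacuous ✓
  (7) d=F, g=F — same ✓
  (8) m=F, d=F — same ✓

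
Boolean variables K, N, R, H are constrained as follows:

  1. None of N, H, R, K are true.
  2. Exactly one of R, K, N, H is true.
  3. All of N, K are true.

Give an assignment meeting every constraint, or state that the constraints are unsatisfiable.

Case K = True:
  Constraint (1) is violated (K=T) — contradiction.
Case K = False:
  Constraint (3) is violated (K=F) — contradiction.
Both cases fail — unsatisfiable.

Unsatisfiable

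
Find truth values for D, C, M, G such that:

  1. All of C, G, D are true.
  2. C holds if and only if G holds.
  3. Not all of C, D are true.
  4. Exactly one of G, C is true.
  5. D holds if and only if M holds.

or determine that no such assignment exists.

Unsatisfiable — no assignment works.

Case D = True:
  (1) forces C = True.
  Constraint (3) is violated (C=T, D=T) — contradiction.
Case D = False:
  Constraint (1) is violated (D=F) — contradiction.
Both cases fail — unsatisfiable.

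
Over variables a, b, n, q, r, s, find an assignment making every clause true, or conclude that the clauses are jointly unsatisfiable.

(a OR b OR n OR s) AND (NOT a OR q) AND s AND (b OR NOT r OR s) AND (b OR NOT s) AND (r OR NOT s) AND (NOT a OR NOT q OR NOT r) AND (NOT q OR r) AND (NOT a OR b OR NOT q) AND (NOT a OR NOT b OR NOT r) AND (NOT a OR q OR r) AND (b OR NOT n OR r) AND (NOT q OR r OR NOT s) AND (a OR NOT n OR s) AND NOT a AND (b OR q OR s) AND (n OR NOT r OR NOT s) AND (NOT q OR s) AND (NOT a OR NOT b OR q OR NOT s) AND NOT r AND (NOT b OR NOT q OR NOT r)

Unsatisfiable — no assignment works.

Case r = True:
  Clause (NOT r) is falsified — contradiction.
Case r = False:
  (s) forces s = True.
  Clause (r OR NOT s) is falsified — contradiction.
Both cases fail, so the formula is unsatisfiable.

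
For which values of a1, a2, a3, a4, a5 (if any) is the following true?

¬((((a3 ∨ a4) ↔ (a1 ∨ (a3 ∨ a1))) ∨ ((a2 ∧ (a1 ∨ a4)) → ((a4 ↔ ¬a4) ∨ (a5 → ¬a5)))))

a1 = False, a2 = True, a3 = False, a4 = True, a5 = True

  ¬((((a3 ∨ a4) ↔ (a1 ∨ (a3 ∨ a1))) ∨ ((a2 ∧ (a1 ∨ a4)) → ((a4 ↔ ¬a4) ∨ (a5 → ¬a5))))) = True
    ((a3 ∨ a4) ↔ (a1 ∨ (a3 ∨ a1))) ∨ ((a2 ∧ (a1 ∨ a4)) → ((a4 ↔ ¬a4) ∨ (a5 → ¬a5))) = False
      (a3 ∨ a4) ↔ (a1 ∨ (a3 ∨ a1)) = False
        a3 ∨ a4 = True
        a1 ∨ (a3 ∨ a1) = False
          a3 ∨ a1 = False
      (a2 ∧ (a1 ∨ a4)) → ((a4 ↔ ¬a4) ∨ (a5 → ¬a5)) = False
        a2 ∧ (a1 ∨ a4) = True
          a1 ∨ a4 = True
        (a4 ↔ ¬a4) ∨ (a5 → ¬a5) = False
          a4 ↔ ¬a4 = False
            ¬a4 = False
          a5 → ¬a5 = False
            ¬a5 = False
The formula evaluates to True.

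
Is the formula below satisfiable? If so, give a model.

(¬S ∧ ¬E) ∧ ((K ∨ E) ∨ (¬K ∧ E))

K = True; E = False; S = False

  ¬S ∧ ¬E = True
    ¬S = True
    ¬E = True
  (K ∨ E) ∨ (¬K ∧ E) = True
    K ∨ E = True
    ¬K ∧ E = False
      ¬K = False
Both conjuncts True, so the formula holds.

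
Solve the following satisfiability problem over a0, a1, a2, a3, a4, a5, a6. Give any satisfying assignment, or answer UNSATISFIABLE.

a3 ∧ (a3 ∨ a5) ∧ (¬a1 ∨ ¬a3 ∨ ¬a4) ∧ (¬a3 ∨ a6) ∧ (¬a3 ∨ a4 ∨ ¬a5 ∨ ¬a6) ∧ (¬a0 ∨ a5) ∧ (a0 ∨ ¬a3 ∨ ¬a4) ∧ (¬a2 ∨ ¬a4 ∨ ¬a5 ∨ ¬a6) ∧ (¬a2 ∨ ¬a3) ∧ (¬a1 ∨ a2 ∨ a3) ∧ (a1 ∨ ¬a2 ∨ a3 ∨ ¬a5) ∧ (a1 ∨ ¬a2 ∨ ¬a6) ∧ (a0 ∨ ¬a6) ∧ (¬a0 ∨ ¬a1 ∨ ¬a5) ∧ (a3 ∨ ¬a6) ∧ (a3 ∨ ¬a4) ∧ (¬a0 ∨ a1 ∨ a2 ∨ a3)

a0 = True, a1 = False, a2 = False, a3 = True, a4 = True, a5 = True, a6 = True

Unit clause (a3) forces a3 = True.
In (¬a3 ∨ a6) only a6 is left, so a6 = True.
In (¬a2 ∨ ¬a3) only ¬a2 is left, so a2 = False.
In (a0 ∨ ¬a6) only a0 is left, so a0 = True.
In (¬a0 ∨ a5) only a5 is left, so a5 = True.
In (¬a0 ∨ ¬a1 ∨ ¬a5) only ¬a1 is left, so a1 = False.
In (¬a3 ∨ a4 ∨ ¬a5 ∨ ¬a6) only a4 is left, so a4 = True.
All clauses satisfied.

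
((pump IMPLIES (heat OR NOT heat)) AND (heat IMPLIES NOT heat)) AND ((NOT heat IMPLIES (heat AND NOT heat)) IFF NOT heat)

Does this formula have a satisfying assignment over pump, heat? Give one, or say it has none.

UNSATISFIABLE

The conjunct (NOT heat IMPLIES (heat AND NOT heat)) IFF NOT heat is unsatisfiable on its own:
  heat=F: evaluates to False.
  heat=T: evaluates to False.
So the whole conjunction is unsatisfiable.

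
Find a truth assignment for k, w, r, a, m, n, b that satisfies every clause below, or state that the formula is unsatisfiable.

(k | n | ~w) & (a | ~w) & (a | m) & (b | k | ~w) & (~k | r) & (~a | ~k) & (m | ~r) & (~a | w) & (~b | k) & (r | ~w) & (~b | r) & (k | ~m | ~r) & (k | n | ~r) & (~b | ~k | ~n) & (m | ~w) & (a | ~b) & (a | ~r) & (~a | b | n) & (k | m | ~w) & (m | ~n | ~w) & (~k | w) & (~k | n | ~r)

k = False, w = False, r = False, a = False, m = True, n = False, b = False

Try k = True:
  (~k | r) forces r = True.
  (~a | ~k) forces a = False.
  clause (a | ~r) is falsified — backtrack.
So k = False.
  then (~b | k) forces b = False.
  then (b | k | ~w) forces w = False.
  then (~a | w) forces a = False.
  then (a | ~r) forces r = False.
  then (a | m) forces m = True.
Set n = False.
All clauses satisfied.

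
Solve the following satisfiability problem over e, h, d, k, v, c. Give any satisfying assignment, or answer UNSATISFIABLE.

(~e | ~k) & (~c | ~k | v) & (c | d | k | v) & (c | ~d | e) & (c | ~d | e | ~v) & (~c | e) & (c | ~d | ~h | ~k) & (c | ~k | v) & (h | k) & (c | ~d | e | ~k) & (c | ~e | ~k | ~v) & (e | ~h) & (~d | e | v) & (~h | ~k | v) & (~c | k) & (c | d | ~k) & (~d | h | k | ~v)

e=T; h=T; d=T; k=F; v=T; c=F

Try e = False:
  (~c | e) forces c = False.
  (c | ~d | e) forces d = False.
  (e | ~h) forces h = False.
  (h | k) forces k = True.
  clause (c | d | ~k) is falsified — backtrack.
So e = True.
  then (~e | ~k) forces k = False.
  then (h | k) forces h = True.
  then (~c | k) forces c = False.
Set d = True.
Set v = True.
All clauses satisfied.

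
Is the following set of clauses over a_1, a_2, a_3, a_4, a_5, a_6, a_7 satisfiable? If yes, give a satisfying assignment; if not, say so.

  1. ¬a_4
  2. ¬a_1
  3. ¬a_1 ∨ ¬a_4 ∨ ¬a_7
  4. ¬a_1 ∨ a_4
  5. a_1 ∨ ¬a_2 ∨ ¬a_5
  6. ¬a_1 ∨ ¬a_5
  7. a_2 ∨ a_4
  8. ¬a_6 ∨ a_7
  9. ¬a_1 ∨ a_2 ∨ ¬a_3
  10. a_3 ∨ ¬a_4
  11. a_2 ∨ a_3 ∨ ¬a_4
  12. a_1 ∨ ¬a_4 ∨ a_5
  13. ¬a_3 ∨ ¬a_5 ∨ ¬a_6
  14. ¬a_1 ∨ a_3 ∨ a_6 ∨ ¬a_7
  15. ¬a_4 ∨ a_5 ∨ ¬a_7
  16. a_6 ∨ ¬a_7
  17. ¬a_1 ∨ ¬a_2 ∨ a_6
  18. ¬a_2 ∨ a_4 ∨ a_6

a_1 = False, a_2 = True, a_3 = True, a_4 = False, a_5 = False, a_6 = True, a_7 = True

Unit clause (¬a_4) forces a_4 = False.
Unit clause (¬a_1) forces a_1 = False.
In (a_2 ∨ a_4) only a_2 is left, so a_2 = True.
In (¬a_2 ∨ a_4 ∨ a_6) only a_6 is left, so a_6 = True.
In (a_1 ∨ ¬a_2 ∨ ¬a_5) only ¬a_5 is left, so a_5 = False.
In (¬a_6 ∨ a_7) only a_7 is left, so a_7 = True.
Set a_3 = True.
All clauses satisfied.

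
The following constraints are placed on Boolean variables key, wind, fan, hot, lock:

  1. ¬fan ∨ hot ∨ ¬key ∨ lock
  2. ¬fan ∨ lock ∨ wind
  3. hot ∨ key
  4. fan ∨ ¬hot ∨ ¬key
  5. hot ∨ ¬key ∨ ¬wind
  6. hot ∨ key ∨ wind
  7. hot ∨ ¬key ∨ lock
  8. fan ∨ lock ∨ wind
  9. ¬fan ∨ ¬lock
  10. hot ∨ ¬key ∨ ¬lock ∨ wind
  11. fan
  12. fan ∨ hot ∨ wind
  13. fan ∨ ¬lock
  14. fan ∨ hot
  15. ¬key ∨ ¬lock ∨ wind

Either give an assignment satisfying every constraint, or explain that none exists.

Unit clause (fan) forces fan = True.
In (¬fan ∨ ¬lock) only ¬lock is left, so lock = False.
In (¬fan ∨ lock ∨ wind) only wind is left, so wind = True.
Set key = False.
  then (hot ∨ key) forces hot = True.
All clauses satisfied.

key = False; wind = True; fan = True; hot = True; lock = False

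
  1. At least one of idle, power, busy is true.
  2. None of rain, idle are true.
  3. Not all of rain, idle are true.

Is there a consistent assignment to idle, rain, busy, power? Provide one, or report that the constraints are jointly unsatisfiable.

idle=F, rain=F, busy=T, power=F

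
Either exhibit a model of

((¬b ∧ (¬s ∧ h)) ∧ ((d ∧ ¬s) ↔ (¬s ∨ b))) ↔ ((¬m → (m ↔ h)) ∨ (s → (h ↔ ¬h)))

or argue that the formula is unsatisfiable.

m=F, h=T, d=T, s=T, b=F

  ((¬b ∧ (¬s ∧ h)) ∧ ((d ∧ ¬s) ↔ (¬s ∨ b))) ↔ ((¬m → (m ↔ h)) ∨ (s → (h ↔ ¬h))) = True
    (¬b ∧ (¬s ∧ h)) ∧ ((d ∧ ¬s) ↔ (¬s ∨ b)) = False
      ¬b ∧ (¬s ∧ h) = False
        ¬b = True
        ¬s ∧ h = False
          ¬s = False
      (d ∧ ¬s) ↔ (¬s ∨ b) = True
        d ∧ ¬s = False
          ¬s = False
        ¬s ∨ b = False
          ¬s = False
    (¬m → (m ↔ h)) ∨ (s → (h ↔ ¬h)) = False
      ¬m → (m ↔ h) = False
        ¬m = True
        m ↔ h = False
      s → (h ↔ ¬h) = False
        h ↔ ¬h = False
          ¬h = False
The formula evaluates to True.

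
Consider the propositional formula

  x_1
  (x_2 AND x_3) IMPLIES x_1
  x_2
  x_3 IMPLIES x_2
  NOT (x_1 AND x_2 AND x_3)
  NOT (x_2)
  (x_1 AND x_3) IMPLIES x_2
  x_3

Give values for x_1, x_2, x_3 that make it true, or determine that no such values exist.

Case x_2 = True:
  Clause (NOT x_2) is falsified — contradiction.
Case x_2 = False:
  Clause (x_2) is falsified — contradiction.
Both cases fail, so the formula is unsatisfiable.

Unsatisfiable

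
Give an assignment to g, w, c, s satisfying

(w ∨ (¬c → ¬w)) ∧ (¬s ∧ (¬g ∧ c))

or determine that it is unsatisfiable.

g: False; w: False; c: True; s: False

  w ∨ (¬c → ¬w) = True
    ¬c → ¬w = True
      ¬c = False
      ¬w = True
  ¬s ∧ (¬g ∧ c) = True
    ¬s = True
    ¬g ∧ c = True
      ¬g = True
Both conjuncts True, so the formula holds.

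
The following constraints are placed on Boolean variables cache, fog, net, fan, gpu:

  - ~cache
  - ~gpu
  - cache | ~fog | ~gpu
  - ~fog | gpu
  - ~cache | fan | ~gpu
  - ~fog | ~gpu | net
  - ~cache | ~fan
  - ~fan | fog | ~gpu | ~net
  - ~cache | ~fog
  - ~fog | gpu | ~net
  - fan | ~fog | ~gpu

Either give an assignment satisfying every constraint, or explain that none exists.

cache: False, fog: False, net: True, fan: False, gpu: False

Unit clause (~cache) forces cache = False.
Unit clause (~gpu) forces gpu = False.
In (~fog | gpu) only ~fog is left, so fog = False.
Set net = True.
Set fan = False.
All clauses satisfied.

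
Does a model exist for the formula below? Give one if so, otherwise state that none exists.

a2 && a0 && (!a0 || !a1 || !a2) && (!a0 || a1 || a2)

a0 = True, a1 = False, a2 = True

Unit clause (a2) forces a2 = True.
Unit clause (a0) forces a0 = True.
In (!a0 || !a1 || !a2) only !a1 is left, so a1 = False.
Check each clause:
  (a2): a2 holds.
  (a0): a0 holds.
  (!a0 || !a1 || !a2): !a1 holds.
  (!a0 || a1 || a2): a2 holds.
All clauses satisfied.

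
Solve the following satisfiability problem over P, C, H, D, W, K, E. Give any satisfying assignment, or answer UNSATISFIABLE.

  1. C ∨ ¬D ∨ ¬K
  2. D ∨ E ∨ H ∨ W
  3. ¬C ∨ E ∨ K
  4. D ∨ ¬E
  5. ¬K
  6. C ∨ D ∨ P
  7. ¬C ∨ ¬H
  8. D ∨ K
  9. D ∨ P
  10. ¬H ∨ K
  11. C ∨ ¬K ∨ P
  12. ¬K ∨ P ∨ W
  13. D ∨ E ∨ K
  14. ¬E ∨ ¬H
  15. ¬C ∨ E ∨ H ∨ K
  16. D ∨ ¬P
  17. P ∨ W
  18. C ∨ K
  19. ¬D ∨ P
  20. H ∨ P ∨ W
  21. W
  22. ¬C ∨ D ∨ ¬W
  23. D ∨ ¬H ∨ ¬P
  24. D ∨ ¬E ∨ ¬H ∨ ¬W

P: True, C: True, H: False, D: True, W: True, K: False, E: True

Unit clause (¬K) forces K = False.
In (D ∨ K) only D is left, so D = True.
In (¬H ∨ K) only ¬H is left, so H = False.
In (C ∨ K) only C is left, so C = True.
In (¬D ∨ P) only P is left, so P = True.
Unit clause (W) forces W = True.
In (¬C ∨ E ∨ K) only E is left, so E = True.
All clauses satisfied.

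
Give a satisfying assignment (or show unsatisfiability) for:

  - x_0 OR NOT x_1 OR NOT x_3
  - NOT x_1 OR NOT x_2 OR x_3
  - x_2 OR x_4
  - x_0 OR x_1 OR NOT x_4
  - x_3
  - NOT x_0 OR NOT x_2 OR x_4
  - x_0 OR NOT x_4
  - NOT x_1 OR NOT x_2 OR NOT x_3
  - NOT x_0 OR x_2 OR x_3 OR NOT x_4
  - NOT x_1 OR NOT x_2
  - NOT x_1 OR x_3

Unit clause (x_3) forces x_3 = True.
Set x_0 = True.
Set x_1 = False.
Set x_2 = True.
  then (NOT x_0 OR NOT x_2 OR x_4) forces x_4 = True.
All clauses satisfied.

x_0 = True, x_1 = False, x_2 = True, x_3 = True, x_4 = True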